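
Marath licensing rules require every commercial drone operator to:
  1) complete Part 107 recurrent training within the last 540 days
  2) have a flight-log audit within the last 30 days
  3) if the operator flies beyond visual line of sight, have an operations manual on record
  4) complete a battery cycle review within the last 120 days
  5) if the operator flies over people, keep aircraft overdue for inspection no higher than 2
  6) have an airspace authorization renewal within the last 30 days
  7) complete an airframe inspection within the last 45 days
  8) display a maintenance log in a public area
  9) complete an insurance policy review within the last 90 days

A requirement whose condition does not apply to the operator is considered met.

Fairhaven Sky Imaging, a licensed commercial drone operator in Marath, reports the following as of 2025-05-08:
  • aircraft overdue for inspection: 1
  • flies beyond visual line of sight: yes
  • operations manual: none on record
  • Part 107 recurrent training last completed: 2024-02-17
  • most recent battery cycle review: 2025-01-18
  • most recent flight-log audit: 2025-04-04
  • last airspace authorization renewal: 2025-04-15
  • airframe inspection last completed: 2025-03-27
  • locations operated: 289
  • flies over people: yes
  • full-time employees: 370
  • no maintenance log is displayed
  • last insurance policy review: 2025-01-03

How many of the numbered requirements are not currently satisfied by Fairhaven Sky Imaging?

1. Part 107 recurrent training 446 days ago vs limit 540 → met
2. flight-log audit 34 days ago vs limit 30 → not met
3. condition 'flies beyond visual line of sight' holds; operations manual absent → not met
4. battery cycle review 110 days ago vs limit 120 → met
5. condition 'flies over people' holds; aircraft overdue for inspection 1 ≤ 2 → met
6. airspace authorization renewal 23 days ago vs limit 30 → met
7. airframe inspection 42 days ago vs limit 45 → met
8. maintenance log absent → not met
9. insurance policy review 125 days ago vs limit 90 → not met
Not met: 4 of 9

4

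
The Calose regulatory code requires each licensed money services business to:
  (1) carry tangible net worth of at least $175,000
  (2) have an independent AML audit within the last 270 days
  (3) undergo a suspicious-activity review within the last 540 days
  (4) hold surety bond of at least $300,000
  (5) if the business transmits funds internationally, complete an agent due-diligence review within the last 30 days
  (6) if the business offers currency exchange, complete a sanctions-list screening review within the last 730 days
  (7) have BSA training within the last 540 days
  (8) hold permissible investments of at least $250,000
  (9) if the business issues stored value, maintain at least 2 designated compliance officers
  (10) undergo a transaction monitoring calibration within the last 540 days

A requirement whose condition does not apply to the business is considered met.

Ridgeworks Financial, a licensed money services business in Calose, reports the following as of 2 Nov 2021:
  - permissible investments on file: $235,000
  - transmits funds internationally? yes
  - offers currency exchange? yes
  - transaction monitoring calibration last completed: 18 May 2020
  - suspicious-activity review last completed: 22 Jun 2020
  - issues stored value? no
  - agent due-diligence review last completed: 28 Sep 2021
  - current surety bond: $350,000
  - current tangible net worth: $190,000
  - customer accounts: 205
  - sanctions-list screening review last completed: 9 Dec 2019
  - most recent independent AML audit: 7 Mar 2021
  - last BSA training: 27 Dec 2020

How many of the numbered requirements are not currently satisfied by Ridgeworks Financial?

1. tangible net worth $190,000 ≥ $175,000 → met
2. independent AML audit 240 days ago vs limit 270 → met
3. suspicious-activity review 498 days ago vs limit 540 → met
4. surety bond $350,000 ≥ $300,000 → met
5. condition 'transmits funds internationally' holds; agent due-diligence review 35 days ago vs limit 30 → not met
6. condition 'offers currency exchange' holds; sanctions-list screening review 694 days ago vs limit 730 → met
7. BSA training 310 days ago vs limit 540 → met
8. permissible investments $235,000 < $250,000 → not met
9. condition 'issues stored value' does not hold → requirement n/a → met
10. transaction monitoring calibration 533 days ago vs limit 540 → met
Not met: 2 of 10

2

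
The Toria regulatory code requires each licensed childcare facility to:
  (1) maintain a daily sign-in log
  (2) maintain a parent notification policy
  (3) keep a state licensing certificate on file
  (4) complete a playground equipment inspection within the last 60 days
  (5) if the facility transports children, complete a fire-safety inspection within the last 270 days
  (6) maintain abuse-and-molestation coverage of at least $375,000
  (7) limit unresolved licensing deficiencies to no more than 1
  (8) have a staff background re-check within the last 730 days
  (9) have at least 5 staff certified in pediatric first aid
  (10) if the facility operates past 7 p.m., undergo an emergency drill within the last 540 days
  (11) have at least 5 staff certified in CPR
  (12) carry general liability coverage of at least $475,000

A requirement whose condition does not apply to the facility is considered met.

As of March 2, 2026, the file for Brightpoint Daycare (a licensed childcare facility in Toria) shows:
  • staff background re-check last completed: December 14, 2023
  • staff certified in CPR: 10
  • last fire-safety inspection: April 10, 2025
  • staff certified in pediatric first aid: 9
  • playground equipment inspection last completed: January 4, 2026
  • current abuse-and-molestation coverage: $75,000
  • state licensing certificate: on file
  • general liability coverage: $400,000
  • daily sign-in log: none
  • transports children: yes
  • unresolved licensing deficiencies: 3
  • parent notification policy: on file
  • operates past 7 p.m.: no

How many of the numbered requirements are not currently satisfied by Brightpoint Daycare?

1. daily sign-in log absent → not met
2. parent notification policy present → met
3. state licensing certificate present → met
4. playground equipment inspection 57 days ago vs limit 60 → met
5. condition 'transports children' holds; fire-safety inspection 326 days ago vs limit 270 → not met
6. abuse-and-molestation coverage $75,000 < $375,000 → not met
7. unresolved licensing deficiencies 3 > 1 → not met
8. staff background re-check 809 days ago vs limit 730 → not met
9. staff certified in pediatric first aid 9 ≥ 5 → met
10. condition 'operates past 7 p.m.' does not hold → requirement n/a → met
11. staff certified in CPR 10 ≥ 5 → met
12. general liability coverage $400,000 < $475,000 → not met
Not met: 6 of 12

6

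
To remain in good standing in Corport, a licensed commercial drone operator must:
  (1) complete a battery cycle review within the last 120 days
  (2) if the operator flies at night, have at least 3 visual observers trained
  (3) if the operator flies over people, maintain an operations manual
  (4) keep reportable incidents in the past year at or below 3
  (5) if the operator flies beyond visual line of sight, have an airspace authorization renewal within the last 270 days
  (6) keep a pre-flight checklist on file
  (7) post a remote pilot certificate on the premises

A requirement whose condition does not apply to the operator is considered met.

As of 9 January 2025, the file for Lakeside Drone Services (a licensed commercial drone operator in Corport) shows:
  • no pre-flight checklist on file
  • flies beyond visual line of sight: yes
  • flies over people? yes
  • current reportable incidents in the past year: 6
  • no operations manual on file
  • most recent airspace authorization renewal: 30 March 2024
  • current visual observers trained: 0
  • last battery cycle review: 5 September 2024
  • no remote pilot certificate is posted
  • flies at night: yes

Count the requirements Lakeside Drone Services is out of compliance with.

1. battery cycle review 126 days ago vs limit 120 → not met
2. condition 'flies at night' holds; visual observers trained 0 < 3 → not met
3. condition 'flies over people' holds; operations manual absent → not met
4. reportable incidents in the past year 6 > 3 → not met
5. condition 'flies beyond visual line of sight' holds; airspace authorization renewal 285 days ago vs limit 270 → not met
6. pre-flight checklist absent → not met
7. remote pilot certificate absent → not met
Not met: 7 of 7

7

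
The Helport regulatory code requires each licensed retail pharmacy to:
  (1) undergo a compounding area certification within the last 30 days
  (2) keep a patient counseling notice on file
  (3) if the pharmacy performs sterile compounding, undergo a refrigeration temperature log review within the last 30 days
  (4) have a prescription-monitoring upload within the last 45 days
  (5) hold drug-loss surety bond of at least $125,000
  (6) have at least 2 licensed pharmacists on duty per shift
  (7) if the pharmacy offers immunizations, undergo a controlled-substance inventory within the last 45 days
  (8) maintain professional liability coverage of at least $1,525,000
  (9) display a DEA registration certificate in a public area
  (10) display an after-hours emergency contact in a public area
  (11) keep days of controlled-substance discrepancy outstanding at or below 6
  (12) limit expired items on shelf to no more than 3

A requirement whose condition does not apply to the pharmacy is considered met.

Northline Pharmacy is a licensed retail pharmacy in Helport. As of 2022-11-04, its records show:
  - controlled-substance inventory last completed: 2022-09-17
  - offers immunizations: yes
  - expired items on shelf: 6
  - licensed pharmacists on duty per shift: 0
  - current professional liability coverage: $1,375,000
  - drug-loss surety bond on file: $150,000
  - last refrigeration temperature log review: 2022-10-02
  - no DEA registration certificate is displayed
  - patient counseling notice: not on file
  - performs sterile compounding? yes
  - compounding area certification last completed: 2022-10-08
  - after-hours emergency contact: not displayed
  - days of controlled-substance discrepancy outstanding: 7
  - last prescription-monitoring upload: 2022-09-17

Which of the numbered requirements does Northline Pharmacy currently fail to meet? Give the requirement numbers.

2, 3, 4, 6, 7, 8, 9, 10, 11, 12

1. compounding area certification 27 days ago vs limit 30 → met
2. patient counseling notice absent → not met
3. condition 'performs sterile compounding' holds; refrigeration temperature log review 33 days ago vs limit 30 → not met
4. prescription-monitoring upload 48 days ago vs limit 45 → not met
5. drug-loss surety bond $150,000 ≥ $125,000 → met
6. licensed pharmacists on duty per shift 0 < 2 → not met
7. condition 'offers immunizations' holds; controlled-substance inventory 48 days ago vs limit 45 → not met
8. professional liability coverage $1,375,000 < $1,525,000 → not met
9. DEA registration certificate absent → not met
10. after-hours emergency contact absent → not met
11. days of controlled-substance discrepancy outstanding 7 > 6 → not met
12. expired items on shelf 6 > 3 → not met
Not met: 2, 3, 4, 6, 7, 8, 9, 10, 11, 12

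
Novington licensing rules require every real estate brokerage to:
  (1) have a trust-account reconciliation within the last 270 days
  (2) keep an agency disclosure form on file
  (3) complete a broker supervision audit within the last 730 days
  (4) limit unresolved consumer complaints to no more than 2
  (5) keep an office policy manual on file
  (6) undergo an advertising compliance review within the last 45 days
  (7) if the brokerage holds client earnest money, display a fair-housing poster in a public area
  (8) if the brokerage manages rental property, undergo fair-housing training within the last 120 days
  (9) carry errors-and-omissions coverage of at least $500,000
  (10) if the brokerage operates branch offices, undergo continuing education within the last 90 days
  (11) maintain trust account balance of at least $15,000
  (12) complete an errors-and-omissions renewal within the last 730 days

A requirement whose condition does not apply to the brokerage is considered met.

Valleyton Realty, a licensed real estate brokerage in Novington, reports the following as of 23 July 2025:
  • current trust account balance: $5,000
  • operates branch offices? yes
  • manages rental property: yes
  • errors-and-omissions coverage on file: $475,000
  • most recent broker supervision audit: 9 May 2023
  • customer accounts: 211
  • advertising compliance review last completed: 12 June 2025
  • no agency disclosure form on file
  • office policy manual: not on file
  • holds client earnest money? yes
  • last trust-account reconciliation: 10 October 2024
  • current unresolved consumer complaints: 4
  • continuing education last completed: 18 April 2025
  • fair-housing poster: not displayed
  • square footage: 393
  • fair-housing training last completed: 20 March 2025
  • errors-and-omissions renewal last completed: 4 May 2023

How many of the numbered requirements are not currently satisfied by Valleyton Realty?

11

1. trust-account reconciliation 286 days ago vs limit 270 → not met
2. agency disclosure form absent → not met
3. broker supervision audit 806 days ago vs limit 730 → not met
4. unresolved consumer complaints 4 > 2 → not met
5. office policy manual absent → not met
6. advertising compliance review 41 days ago vs limit 45 → met
7. condition 'holds client earnest money' holds; fair-housing poster absent → not met
8. condition 'manages rental property' holds; fair-housing training 125 days ago vs limit 120 → not met
9. errors-and-omissions coverage $475,000 < $500,000 → not met
10. condition 'operates branch offices' holds; continuing education 96 days ago vs limit 90 → not met
11. trust account balance $5,000 < $15,000 → not met
12. errors-and-omissions renewal 811 days ago vs limit 730 → not met
Not met: 11 of 12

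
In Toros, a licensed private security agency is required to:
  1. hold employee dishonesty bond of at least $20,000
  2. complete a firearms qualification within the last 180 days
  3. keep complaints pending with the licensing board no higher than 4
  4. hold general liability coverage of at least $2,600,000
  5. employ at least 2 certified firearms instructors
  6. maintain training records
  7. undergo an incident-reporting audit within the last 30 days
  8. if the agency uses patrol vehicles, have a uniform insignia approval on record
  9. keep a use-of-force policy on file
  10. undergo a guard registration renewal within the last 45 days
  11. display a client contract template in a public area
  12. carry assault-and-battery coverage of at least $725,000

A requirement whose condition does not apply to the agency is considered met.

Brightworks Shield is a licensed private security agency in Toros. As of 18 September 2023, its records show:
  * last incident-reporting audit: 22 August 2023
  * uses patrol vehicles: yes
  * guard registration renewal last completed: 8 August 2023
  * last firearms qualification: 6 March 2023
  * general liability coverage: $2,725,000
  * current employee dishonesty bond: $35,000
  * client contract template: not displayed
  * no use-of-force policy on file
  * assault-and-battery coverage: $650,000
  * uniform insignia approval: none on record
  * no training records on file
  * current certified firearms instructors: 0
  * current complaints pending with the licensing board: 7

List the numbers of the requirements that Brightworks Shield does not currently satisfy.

1. employee dishonesty bond $35,000 ≥ $20,000 → met
2. firearms qualification 196 days ago vs limit 180 → not met
3. complaints pending with the licensing board 7 > 4 → not met
4. general liability coverage $2,725,000 ≥ $2,600,000 → met
5. certified firearms instructors 0 < 2 → not met
6. training records absent → not met
7. incident-reporting audit 27 days ago vs limit 30 → met
8. condition 'uses patrol vehicles' holds; uniform insignia approval absent → not met
9. use-of-force policy absent → not met
10. guard registration renewal 41 days ago vs limit 45 → met
11. client contract template absent → not met
12. assault-and-battery coverage $650,000 < $725,000 → not met
Not met: 2, 3, 5, 6, 8, 9, 11, 12

2, 3, 5, 6, 8, 9, 11, 12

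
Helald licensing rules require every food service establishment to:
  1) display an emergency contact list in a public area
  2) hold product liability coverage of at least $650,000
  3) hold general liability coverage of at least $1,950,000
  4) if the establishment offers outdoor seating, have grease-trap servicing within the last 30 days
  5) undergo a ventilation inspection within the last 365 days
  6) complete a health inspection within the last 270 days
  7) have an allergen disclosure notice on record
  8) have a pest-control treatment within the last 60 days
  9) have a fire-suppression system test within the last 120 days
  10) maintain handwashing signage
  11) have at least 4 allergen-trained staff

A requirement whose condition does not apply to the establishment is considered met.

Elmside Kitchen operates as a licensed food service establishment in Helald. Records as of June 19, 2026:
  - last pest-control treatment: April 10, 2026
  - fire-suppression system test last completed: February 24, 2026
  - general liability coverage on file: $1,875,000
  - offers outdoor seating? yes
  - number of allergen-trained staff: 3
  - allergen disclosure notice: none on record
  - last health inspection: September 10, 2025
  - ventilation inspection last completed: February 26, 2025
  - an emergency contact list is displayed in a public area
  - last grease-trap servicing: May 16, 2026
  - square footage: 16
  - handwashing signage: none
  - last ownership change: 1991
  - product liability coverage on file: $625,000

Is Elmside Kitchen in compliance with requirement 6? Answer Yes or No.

6. health inspection 282 days ago vs limit 270 → not met

No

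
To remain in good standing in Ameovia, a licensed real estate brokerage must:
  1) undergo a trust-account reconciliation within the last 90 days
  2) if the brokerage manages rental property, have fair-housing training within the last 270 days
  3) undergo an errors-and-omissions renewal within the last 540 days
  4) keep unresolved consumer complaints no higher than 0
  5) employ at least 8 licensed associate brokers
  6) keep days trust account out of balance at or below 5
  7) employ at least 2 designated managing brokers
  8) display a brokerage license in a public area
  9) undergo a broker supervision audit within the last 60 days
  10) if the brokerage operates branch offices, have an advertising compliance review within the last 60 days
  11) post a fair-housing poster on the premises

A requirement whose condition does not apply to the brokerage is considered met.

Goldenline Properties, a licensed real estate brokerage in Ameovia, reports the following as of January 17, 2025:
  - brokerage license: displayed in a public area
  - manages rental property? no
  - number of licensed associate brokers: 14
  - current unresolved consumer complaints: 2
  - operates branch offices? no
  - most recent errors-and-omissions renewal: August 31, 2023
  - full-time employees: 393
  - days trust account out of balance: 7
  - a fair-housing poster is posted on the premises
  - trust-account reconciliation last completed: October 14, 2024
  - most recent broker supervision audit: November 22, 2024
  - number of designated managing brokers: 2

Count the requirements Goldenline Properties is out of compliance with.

3

1. trust-account reconciliation 95 days ago vs limit 90 → not met
2. condition 'manages rental property' does not hold → requirement n/a → met
3. errors-and-omissions renewal 505 days ago vs limit 540 → met
4. unresolved consumer complaints 2 > 0 → not met
5. licensed associate brokers 14 ≥ 8 → met
6. days trust account out of balance 7 > 5 → not met
7. designated managing brokers 2 ≥ 2 → met
8. brokerage license present → met
9. broker supervision audit 56 days ago vs limit 60 → met
10. condition 'operates branch offices' does not hold → requirement n/a → met
11. fair-housing poster present → met
Not met: 3 of 11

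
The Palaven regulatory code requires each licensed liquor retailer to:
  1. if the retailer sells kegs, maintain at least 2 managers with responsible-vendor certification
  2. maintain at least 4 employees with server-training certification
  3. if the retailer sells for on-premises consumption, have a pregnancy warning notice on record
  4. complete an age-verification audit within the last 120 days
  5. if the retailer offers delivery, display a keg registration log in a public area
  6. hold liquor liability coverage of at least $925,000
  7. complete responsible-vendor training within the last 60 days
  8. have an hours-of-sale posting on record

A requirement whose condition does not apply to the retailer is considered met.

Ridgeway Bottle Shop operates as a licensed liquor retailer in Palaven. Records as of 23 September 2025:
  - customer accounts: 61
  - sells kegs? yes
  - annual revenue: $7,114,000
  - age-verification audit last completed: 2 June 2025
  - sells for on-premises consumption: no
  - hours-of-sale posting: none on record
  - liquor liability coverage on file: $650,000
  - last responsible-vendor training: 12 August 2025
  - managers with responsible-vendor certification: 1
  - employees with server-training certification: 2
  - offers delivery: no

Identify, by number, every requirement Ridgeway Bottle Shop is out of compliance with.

1. condition 'sells kegs' holds; managers with responsible-vendor certification 1 < 2 → not met
2. employees with server-training certification 2 < 4 → not met
3. condition 'sells for on-premises consumption' does not hold → requirement n/a → met
4. age-verification audit 113 days ago vs limit 120 → met
5. condition 'offers delivery' does not hold → requirement n/a → met
6. liquor liability coverage $650,000 < $925,000 → not met
7. responsible-vendor training 42 days ago vs limit 60 → met
8. hours-of-sale posting absent → not met
Not met: 1, 2, 6, 8

1, 2, 6, 8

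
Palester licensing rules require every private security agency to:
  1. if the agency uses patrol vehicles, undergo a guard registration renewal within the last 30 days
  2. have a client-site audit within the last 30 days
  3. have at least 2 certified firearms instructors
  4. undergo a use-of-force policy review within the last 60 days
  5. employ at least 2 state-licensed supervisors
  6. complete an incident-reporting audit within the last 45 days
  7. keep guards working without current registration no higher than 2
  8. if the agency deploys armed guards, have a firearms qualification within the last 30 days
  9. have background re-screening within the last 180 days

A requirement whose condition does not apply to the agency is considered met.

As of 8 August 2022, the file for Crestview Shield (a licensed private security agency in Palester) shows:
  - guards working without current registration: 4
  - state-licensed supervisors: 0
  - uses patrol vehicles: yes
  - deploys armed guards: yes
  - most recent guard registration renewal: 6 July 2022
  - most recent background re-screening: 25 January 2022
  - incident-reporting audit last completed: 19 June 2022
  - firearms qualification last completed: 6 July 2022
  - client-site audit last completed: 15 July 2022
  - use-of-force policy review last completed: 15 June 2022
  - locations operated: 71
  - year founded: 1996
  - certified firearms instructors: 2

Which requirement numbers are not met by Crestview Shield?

1, 5, 6, 7, 8, 9

1. condition 'uses patrol vehicles' holds; guard registration renewal 33 days ago vs limit 30 → not met
2. client-site audit 24 days ago vs limit 30 → met
3. certified firearms instructors 2 ≥ 2 → met
4. use-of-force policy review 54 days ago vs limit 60 → met
5. state-licensed supervisors 0 < 2 → not met
6. incident-reporting audit 50 days ago vs limit 45 → not met
7. guards working without current registration 4 > 2 → not met
8. condition 'deploys armed guards' holds; firearms qualification 33 days ago vs limit 30 → not met
9. background re-screening 195 days ago vs limit 180 → not met
Not met: 1, 5, 6, 7, 8, 9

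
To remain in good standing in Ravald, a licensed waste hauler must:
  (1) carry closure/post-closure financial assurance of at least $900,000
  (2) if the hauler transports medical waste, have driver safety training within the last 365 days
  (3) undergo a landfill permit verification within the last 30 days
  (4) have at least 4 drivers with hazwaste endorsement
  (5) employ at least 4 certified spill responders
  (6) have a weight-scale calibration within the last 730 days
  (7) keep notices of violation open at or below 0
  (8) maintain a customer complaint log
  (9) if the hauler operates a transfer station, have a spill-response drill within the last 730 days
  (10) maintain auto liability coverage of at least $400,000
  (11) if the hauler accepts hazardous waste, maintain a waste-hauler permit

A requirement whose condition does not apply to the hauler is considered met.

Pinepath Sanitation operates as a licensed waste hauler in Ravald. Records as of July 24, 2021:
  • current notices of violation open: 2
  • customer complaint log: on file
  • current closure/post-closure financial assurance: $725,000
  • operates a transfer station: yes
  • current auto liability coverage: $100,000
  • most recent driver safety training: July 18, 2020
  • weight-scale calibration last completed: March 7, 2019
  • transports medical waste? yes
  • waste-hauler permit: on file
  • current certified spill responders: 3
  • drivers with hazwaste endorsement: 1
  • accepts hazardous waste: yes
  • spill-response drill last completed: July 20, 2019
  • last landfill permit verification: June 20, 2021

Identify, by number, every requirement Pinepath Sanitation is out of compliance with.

1. closure/post-closure financial assurance $725,000 < $900,000 → not met
2. condition 'transports medical waste' holds; driver safety training 371 days ago vs limit 365 → not met
3. landfill permit verification 34 days ago vs limit 30 → not met
4. drivers with hazwaste endorsement 1 < 4 → not met
5. certified spill responders 3 < 4 → not met
6. weight-scale calibration 870 days ago vs limit 730 → not met
7. notices of violation open 2 > 0 → not met
8. customer complaint log present → met
9. condition 'operates a transfer station' holds; spill-response drill 735 days ago vs limit 730 → not met
10. auto liability coverage $100,000 < $400,000 → not met
11. condition 'accepts hazardous waste' holds; waste-hauler permit present → met
Not met: 1, 2, 3, 4, 5, 6, 7, 9, 10

1, 2, 3, 4, 5, 6, 7, 9, 10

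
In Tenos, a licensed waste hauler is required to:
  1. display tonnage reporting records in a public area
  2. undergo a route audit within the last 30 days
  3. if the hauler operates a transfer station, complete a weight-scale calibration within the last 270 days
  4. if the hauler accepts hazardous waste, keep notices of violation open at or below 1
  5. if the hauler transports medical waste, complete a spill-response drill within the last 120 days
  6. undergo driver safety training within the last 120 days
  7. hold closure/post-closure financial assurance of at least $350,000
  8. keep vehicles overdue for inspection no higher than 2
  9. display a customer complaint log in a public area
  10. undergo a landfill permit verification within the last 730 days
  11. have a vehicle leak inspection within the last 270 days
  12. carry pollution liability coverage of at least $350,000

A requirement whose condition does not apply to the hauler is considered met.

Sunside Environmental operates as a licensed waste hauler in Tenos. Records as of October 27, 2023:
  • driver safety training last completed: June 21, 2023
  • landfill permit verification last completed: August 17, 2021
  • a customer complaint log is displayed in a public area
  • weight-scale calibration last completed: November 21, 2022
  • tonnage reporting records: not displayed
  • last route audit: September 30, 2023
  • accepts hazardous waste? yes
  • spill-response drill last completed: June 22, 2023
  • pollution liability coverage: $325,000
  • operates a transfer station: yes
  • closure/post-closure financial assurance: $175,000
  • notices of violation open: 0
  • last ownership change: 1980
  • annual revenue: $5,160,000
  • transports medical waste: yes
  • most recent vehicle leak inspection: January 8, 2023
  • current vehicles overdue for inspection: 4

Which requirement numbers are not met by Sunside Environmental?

1. tonnage reporting records absent → not met
2. route audit 27 days ago vs limit 30 → met
3. condition 'operates a transfer station' holds; weight-scale calibration 340 days ago vs limit 270 → not met
4. condition 'accepts hazardous waste' holds; notices of violation open 0 ≤ 1 → met
5. condition 'transports medical waste' holds; spill-response drill 127 days ago vs limit 120 → not met
6. driver safety training 128 days ago vs limit 120 → not met
7. closure/post-closure financial assurance $175,000 < $350,000 → not met
8. vehicles overdue for inspection 4 > 2 → not met
9. customer complaint log present → met
10. landfill permit verification 801 days ago vs limit 730 → not met
11. vehicle leak inspection 292 days ago vs limit 270 → not met
12. pollution liability coverage $325,000 < $350,000 → not met
Not met: 1, 3, 5, 6, 7, 8, 10, 11, 12

1, 3, 5, 6, 7, 8, 10, 11, 12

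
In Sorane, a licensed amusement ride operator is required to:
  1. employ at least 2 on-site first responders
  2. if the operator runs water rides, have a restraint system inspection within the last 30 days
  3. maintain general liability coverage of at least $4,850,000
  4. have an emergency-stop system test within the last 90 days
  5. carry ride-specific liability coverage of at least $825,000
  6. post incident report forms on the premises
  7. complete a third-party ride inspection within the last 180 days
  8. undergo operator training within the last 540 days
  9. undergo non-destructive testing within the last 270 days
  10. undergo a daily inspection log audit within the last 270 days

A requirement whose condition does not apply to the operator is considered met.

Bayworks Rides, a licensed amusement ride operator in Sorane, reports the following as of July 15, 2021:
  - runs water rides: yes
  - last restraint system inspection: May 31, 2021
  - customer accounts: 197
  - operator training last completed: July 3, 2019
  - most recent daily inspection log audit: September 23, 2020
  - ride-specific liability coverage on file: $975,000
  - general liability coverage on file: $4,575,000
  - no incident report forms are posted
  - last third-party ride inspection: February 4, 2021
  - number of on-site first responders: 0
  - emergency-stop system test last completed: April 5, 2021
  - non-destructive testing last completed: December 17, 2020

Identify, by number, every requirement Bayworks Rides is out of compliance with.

1, 2, 3, 4, 6, 8, 10

1. on-site first responders 0 < 2 → not met
2. condition 'runs water rides' holds; restraint system inspection 45 days ago vs limit 30 → not met
3. general liability coverage $4,575,000 < $4,850,000 → not met
4. emergency-stop system test 101 days ago vs limit 90 → not met
5. ride-specific liability coverage $975,000 ≥ $825,000 → met
6. incident report forms absent → not met
7. third-party ride inspection 161 days ago vs limit 180 → met
8. operator training 743 days ago vs limit 540 → not met
9. non-destructive testing 210 days ago vs limit 270 → met
10. daily inspection log audit 295 days ago vs limit 270 → not met
Not met: 1, 2, 3, 4, 6, 8, 10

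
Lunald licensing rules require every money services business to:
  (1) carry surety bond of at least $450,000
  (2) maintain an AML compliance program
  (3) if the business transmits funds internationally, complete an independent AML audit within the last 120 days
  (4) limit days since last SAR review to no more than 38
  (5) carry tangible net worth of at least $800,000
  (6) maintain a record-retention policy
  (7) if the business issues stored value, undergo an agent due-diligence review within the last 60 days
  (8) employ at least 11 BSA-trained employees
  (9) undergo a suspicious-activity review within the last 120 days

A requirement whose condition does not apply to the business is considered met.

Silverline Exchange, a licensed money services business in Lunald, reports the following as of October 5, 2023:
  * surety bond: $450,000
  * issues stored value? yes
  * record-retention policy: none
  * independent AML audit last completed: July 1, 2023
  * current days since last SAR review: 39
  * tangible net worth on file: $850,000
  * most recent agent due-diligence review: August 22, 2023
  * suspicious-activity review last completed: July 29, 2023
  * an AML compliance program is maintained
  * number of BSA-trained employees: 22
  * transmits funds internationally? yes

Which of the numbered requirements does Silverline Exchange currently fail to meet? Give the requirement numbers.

4, 6

1. surety bond $450,000 ≥ $450,000 → met
2. AML compliance program present → met
3. condition 'transmits funds internationally' holds; independent AML audit 96 days ago vs limit 120 → met
4. days since last SAR review 39 > 38 → not met
5. tangible net worth $850,000 ≥ $800,000 → met
6. record-retention policy absent → not met
7. condition 'issues stored value' holds; agent due-diligence review 44 days ago vs limit 60 → met
8. BSA-trained employees 22 ≥ 11 → met
9. suspicious-activity review 68 days ago vs limit 120 → met
Not met: 4, 6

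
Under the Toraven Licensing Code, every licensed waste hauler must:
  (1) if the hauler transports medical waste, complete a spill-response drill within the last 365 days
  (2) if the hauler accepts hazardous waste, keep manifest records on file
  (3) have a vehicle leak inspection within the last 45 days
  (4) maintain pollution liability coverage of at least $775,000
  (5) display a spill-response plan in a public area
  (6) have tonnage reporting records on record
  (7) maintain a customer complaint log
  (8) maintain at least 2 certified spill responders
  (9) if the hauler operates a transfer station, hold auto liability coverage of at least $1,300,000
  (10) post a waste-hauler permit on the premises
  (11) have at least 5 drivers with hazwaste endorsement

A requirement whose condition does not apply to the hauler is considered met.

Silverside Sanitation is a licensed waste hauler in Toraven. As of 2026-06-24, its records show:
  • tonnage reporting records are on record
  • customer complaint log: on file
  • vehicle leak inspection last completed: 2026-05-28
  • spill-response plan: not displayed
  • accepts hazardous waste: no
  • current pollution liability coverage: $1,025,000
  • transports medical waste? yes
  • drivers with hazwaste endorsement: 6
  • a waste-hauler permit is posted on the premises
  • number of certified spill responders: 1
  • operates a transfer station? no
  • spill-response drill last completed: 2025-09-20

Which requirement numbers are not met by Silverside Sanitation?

1. condition 'transports medical waste' holds; spill-response drill 277 days ago vs limit 365 → met
2. condition 'accepts hazardous waste' does not hold → requirement n/a → met
3. vehicle leak inspection 27 days ago vs limit 45 → met
4. pollution liability coverage $1,025,000 ≥ $775,000 → met
5. spill-response plan absent → not met
6. tonnage reporting records present → met
7. customer complaint log present → met
8. certified spill responders 1 < 2 → not met
9. condition 'operates a transfer station' does not hold → requirement n/a → met
10. waste-hauler permit present → met
11. drivers with hazwaste endorsement 6 ≥ 5 → met
Not met: 5, 8

5, 8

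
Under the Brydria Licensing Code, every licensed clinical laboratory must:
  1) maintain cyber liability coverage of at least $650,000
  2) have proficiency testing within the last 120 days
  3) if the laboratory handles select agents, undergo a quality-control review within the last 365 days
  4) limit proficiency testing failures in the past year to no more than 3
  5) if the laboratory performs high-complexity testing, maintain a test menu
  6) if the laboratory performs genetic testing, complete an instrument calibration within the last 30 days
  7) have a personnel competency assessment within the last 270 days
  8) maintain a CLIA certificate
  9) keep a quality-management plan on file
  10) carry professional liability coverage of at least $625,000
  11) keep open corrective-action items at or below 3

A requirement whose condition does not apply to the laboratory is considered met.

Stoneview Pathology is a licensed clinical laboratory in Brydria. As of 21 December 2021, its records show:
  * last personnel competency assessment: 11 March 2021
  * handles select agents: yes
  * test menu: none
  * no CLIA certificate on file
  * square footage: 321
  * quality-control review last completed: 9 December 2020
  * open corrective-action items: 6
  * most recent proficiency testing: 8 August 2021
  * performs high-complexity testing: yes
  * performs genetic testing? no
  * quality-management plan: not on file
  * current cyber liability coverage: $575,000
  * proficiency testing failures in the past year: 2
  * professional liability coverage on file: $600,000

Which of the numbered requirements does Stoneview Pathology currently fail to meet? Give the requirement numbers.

1. cyber liability coverage $575,000 < $650,000 → not met
2. proficiency testing 135 days ago vs limit 120 → not met
3. condition 'handles select agents' holds; quality-control review 377 days ago vs limit 365 → not met
4. proficiency testing failures in the past year 2 ≤ 3 → met
5. condition 'performs high-complexity testing' holds; test menu absent → not met
6. condition 'performs genetic testing' does not hold → requirement n/a → met
7. personnel competency assessment 285 days ago vs limit 270 → not met
8. CLIA certificate absent → not met
9. quality-management plan absent → not met
10. professional liability coverage $600,000 < $625,000 → not met
11. open corrective-action items 6 > 3 → not met
Not met: 1, 2, 3, 5, 7, 8, 9, 10, 11

1, 2, 3, 5, 7, 8, 9, 10, 11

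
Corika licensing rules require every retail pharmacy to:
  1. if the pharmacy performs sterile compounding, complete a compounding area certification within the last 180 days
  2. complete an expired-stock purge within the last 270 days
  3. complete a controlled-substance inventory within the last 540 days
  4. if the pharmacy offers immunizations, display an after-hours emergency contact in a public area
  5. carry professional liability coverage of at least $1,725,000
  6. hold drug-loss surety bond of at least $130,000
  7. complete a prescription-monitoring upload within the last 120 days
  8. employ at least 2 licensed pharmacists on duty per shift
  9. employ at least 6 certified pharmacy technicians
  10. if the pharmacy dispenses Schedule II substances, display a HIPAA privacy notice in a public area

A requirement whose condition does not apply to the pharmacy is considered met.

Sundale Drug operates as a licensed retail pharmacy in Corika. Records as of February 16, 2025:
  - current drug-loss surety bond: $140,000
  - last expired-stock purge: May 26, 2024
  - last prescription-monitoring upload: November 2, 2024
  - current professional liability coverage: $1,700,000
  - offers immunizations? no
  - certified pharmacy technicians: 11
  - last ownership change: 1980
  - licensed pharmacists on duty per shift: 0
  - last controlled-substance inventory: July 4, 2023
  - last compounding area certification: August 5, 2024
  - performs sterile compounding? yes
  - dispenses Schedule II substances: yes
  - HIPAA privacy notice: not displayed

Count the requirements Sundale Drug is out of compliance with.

1. condition 'performs sterile compounding' holds; compounding area certification 195 days ago vs limit 180 → not met
2. expired-stock purge 266 days ago vs limit 270 → met
3. controlled-substance inventory 593 days ago vs limit 540 → not met
4. condition 'offers immunizations' does not hold → requirement n/a → met
5. professional liability coverage $1,700,000 < $1,725,000 → not met
6. drug-loss surety bond $140,000 ≥ $130,000 → met
7. prescription-monitoring upload 106 days ago vs limit 120 → met
8. licensed pharmacists on duty per shift 0 < 2 → not met
9. certified pharmacy technicians 11 ≥ 6 → met
10. condition 'dispenses Schedule II substances' holds; HIPAA privacy notice absent → not met
Not met: 5 of 10

5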